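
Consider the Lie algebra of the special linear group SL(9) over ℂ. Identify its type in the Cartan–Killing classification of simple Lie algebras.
A8

This is sl(9), which has dimension 9^2 - 1 = 80 and rank 9 - 1 = 8 (a Cartan subalgebra is the diagonal traceless matrices). In the classification of classical Lie algebras, the special linear algebra sl(n+1) has type A_n; here n = 8, so the Dynkin diagram is a chain of 8 nodes with single edges (A_8). Hence the type is A_8.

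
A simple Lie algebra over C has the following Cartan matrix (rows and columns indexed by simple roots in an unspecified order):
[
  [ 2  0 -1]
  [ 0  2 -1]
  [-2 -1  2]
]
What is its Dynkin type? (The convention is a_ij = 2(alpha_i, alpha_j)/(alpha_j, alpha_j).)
The matrix has rank 3 with 2's on the diagonal. Reading the off-diagonal entries as Dynkin edges (a single edge where a_ij = a_ji = -1; a double or triple edge where a_ij * a_ji = 2 or 3), the diagram is a chain of 3 nodes with a double edge at one end; the terminal node there is the unique short simple root (B_3). One simple-root ordering that puts it in standard form is (alpha_2, alpha_3, alpha_1). So the algebra is type B_3, i.e. so(7).

B3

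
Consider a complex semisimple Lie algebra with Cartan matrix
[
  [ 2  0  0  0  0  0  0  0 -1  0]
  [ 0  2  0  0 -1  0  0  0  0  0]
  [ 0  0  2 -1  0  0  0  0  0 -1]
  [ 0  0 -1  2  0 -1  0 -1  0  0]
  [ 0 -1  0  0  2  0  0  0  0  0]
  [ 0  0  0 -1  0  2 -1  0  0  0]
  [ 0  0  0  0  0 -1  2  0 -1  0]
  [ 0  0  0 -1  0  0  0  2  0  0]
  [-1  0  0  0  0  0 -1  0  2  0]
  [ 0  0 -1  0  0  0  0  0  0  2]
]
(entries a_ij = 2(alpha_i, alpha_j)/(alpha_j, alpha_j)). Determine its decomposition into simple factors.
The diagram associated to this matrix has two connected components: the simple roots {alpha_2, alpha_5} form a chain of 2 nodes with single edges (A_2), and {alpha_1, alpha_3, alpha_4, alpha_6, alpha_7, alpha_8, alpha_9, alpha_10} form a chain of 7 nodes with one extra node attached to the third node from one end (E_8). A semisimple Lie algebra decomposes uniquely as the direct sum of simple ideals, one per connected component of its Dynkin diagram, so g ≅ A_2 ⊕ E_8 (dimension 8 + 248 = 256).

A_2 + E_8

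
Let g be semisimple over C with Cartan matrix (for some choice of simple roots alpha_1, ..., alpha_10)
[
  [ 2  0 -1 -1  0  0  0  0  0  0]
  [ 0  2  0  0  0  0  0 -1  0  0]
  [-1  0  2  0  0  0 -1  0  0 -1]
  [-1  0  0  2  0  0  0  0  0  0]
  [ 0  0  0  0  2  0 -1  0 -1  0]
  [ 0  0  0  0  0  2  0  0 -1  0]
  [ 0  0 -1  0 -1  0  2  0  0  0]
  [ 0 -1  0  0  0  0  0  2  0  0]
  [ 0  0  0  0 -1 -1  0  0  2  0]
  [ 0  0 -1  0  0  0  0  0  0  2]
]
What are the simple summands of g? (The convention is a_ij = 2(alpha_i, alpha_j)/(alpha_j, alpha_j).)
The diagram associated to this matrix has two connected components: the simple roots {alpha_2, alpha_8} form a chain of 2 nodes with single edges (A_2), and {alpha_1, alpha_3, alpha_4, alpha_5, alpha_6, alpha_7, alpha_9, alpha_10} form a chain of 7 nodes with one extra node attached to the third node from one end (E_8). A semisimple Lie algebra decomposes uniquely as the direct sum of simple ideals, one per connected component of its Dynkin diagram, so g ≅ A_2 ⊕ E_8 (dimension 8 + 248 = 256).

type A_2 ⊕ type E_8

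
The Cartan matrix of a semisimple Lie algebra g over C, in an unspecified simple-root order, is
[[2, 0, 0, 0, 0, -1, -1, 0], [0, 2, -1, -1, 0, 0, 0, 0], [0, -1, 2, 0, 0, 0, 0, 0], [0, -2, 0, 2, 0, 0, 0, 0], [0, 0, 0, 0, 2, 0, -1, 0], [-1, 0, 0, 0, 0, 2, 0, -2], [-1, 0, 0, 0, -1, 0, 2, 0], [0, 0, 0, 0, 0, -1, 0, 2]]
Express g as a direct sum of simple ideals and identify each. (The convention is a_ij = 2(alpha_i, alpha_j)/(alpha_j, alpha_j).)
The diagram associated to this matrix has two connected components: the simple roots {alpha_1, alpha_5, alpha_6, alpha_7, alpha_8} form a chain of 5 nodes with a double edge at one end; the terminal node there is the unique short simple root (B_5), and {alpha_2, alpha_3, alpha_4} form a chain of 3 nodes with a double edge at one end; the terminal node there is the unique long simple root (C_3). A semisimple Lie algebra decomposes uniquely as the direct sum of simple ideals, one per connected component of its Dynkin diagram, so g ≅ B_5 ⊕ C_3 (dimension 55 + 21 = 76).

B_5 (so(11)) ⊕ C_3 (sp(6))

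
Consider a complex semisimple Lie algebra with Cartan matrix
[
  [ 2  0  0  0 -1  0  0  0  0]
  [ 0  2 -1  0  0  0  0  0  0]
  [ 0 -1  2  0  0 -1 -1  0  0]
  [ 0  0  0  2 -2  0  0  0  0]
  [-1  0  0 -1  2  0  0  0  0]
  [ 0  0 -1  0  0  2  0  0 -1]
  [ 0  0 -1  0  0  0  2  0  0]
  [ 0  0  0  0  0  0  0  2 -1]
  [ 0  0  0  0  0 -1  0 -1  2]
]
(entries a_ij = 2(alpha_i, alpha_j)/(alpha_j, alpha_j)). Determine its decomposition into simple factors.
The diagram associated to this matrix has two connected components: the simple roots {alpha_1, alpha_4, alpha_5} form a chain of 3 nodes with a double edge at one end; the terminal node there is the unique long simple root (C_3), and {alpha_2, alpha_3, alpha_6, alpha_7, alpha_8, alpha_9} form a chain of 4 nodes with a fork of two nodes at one end (D_6). A semisimple Lie algebra decomposes uniquely as the direct sum of simple ideals, one per connected component of its Dynkin diagram, so g ≅ C_3 ⊕ D_6 (dimension 21 + 66 = 87).

C3 ⊕ D6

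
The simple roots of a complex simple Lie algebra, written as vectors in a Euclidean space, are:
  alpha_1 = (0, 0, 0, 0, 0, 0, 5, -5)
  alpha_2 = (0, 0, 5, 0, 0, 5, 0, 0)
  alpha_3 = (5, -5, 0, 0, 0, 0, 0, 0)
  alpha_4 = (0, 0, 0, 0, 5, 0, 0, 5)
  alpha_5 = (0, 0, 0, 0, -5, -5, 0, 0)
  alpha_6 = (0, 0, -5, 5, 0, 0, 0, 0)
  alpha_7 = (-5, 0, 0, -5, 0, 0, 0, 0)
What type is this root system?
Compute the Cartan integers a_ij = 2(alpha_i, alpha_j)/(alpha_j, alpha_j); the resulting 7x7 Cartan matrix is
[[2, 0, 0, -1, 0, 0, 0], [0, 2, 0, 0, -1, -1, 0], [0, 0, 2, 0, 0, 0, -1], [-1, 0, 0, 2, -1, 0, 0], [0, -1, 0, -1, 2, 0, 0], [0, -1, 0, 0, 0, 2, -1], [0, 0, -1, 0, 0, -1, 2]].
All simple roots have the same length, so the diagram is simply laced. The associated Dynkin diagram is a chain of 7 nodes with single edges (A_7), so the type is A_7 (the algebra sl(8)).

A_7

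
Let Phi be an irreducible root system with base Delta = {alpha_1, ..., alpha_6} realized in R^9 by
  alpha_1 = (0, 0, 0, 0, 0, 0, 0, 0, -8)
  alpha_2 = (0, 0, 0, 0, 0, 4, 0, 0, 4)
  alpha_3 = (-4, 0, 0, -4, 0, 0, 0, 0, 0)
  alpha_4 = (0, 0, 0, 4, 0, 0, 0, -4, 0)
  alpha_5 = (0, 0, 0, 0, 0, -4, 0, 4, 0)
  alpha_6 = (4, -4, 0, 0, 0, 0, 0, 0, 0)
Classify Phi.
Compute the Cartan integers a_ij = 2(alpha_i, alpha_j)/(alpha_j, alpha_j); the resulting 6x6 Cartan matrix is
[[2, -2, 0, 0, 0, 0], [-1, 2, 0, 0, -1, 0], [0, 0, 2, -1, 0, -1], [0, 0, -1, 2, -1, 0], [0, -1, 0, -1, 2, 0], [0, 0, -1, 0, 0, 2]].
The roots have two lengths (squared-length ratio 2:1); the short ones are alpha_{2,3,4,5,6}. The associated Dynkin diagram is a chain of 6 nodes with a double edge at one end; the terminal node there is the unique long simple root (C_6), so the type is C_6 (the algebra sp(12)).

type C_6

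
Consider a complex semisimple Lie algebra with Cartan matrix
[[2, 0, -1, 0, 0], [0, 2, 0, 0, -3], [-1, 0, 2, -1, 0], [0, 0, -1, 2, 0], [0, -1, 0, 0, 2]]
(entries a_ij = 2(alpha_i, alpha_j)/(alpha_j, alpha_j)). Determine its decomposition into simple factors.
The diagram associated to this matrix has two connected components: the simple roots {alpha_1, alpha_3, alpha_4} form a chain of 3 nodes with single edges (A_3), and {alpha_2, alpha_5} form two nodes joined by a triple edge (G_2). A semisimple Lie algebra decomposes uniquely as the direct sum of simple ideals, one per connected component of its Dynkin diagram, so g ≅ A_3 ⊕ G_2 (dimension 15 + 14 = 29).

A_3 (sl(4)) + G_2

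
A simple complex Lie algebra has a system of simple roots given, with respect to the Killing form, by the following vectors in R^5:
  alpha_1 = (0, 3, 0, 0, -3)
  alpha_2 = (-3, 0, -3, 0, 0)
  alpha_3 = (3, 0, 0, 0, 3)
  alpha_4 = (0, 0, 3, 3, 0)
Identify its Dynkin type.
Compute the Cartan integers a_ij = 2(alpha_i, alpha_j)/(alpha_j, alpha_j); the resulting 4x4 Cartan matrix is
[[2, 0, -1, 0], [0, 2, -1, -1], [-1, -1, 2, 0], [0, -1, 0, 2]].
All simple roots have the same length, so the diagram is simply laced. The associated Dynkin diagram is a chain of 4 nodes with single edges (A_4), so the type is A_4 (the algebra sl(5)).

A4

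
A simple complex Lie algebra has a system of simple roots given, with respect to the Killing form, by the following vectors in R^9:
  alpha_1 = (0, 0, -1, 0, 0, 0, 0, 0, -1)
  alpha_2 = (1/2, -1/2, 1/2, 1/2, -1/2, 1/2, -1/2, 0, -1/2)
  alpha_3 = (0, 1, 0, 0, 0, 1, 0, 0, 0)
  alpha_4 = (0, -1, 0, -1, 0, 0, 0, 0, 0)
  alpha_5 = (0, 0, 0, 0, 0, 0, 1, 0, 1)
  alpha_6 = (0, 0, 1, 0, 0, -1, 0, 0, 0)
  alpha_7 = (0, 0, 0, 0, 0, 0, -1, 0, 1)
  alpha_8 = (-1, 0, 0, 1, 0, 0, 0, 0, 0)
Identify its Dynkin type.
type E_8

Compute the Cartan integers a_ij = 2(alpha_i, alpha_j)/(alpha_j, alpha_j); the resulting 8x8 Cartan matrix is
[[2, 0, 0, 0, -1, -1, -1, 0], [0, 2, 0, 0, -1, 0, 0, 0], [0, 0, 2, -1, 0, -1, 0, 0], [0, 0, -1, 2, 0, 0, 0, -1], [-1, -1, 0, 0, 2, 0, 0, 0], [-1, 0, -1, 0, 0, 2, 0, 0], [-1, 0, 0, 0, 0, 0, 2, 0], [0, 0, 0, -1, 0, 0, 0, 2]].
All simple roots have the same length, so the diagram is simply laced. The associated Dynkin diagram is a chain of 7 nodes with one extra node attached to the third node from one end (E_8), so the type is E_8.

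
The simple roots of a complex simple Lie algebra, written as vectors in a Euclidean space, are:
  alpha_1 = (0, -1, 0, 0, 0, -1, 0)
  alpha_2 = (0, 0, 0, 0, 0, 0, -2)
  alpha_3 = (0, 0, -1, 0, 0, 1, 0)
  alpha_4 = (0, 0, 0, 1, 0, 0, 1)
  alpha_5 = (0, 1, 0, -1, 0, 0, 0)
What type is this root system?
Compute the Cartan integers a_ij = 2(alpha_i, alpha_j)/(alpha_j, alpha_j); the resulting 5x5 Cartan matrix is
[[2, 0, -1, 0, -1], [0, 2, 0, -2, 0], [-1, 0, 2, 0, 0], [0, -1, 0, 2, -1], [-1, 0, 0, -1, 2]].
The roots have two lengths (squared-length ratio 2:1); the short ones are alpha_{1,3,4,5}. The associated Dynkin diagram is a chain of 5 nodes with a double edge at one end; the terminal node there is the unique long simple root (C_5), so the type is C_5 (the algebra sp(10)).

C_5 (sp(10))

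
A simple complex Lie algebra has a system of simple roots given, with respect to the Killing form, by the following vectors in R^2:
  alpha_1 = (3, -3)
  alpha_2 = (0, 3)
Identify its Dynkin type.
Compute the Cartan integers a_ij = 2(alpha_i, alpha_j)/(alpha_j, alpha_j); the resulting 2x2 Cartan matrix is
[[2, -2], [-1, 2]].
The roots have two lengths (squared-length ratio 2:1); the short ones are alpha_{2}. The associated Dynkin diagram is a chain of 2 nodes with a double edge at one end; the terminal node there is the unique short simple root (B_2), so the type is B_2 (the algebra so(5)).

B_2 (so(5))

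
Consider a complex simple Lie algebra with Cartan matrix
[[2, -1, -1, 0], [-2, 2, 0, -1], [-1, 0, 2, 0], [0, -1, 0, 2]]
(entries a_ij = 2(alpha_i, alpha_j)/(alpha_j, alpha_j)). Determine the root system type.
The matrix has rank 4 with 2's on the diagonal. Reading the off-diagonal entries as Dynkin edges (a single edge where a_ij = a_ji = -1; a double or triple edge where a_ij * a_ji = 2 or 3), the diagram is a chain of 4 nodes with a double edge between the middle two (F_4). One simple-root ordering that puts it in standard form is (alpha_4, alpha_2, alpha_1, alpha_3). So the algebra is type F_4.

F_4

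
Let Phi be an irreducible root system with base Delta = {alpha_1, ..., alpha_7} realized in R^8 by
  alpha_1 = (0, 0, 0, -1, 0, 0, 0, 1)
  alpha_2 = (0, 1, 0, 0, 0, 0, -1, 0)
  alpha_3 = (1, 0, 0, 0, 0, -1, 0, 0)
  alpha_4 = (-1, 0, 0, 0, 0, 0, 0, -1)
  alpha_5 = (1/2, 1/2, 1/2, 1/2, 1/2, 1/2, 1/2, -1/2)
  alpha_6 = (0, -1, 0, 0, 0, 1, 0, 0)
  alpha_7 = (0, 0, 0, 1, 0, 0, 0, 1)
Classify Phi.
type E_7

Compute the Cartan integers a_ij = 2(alpha_i, alpha_j)/(alpha_j, alpha_j); the resulting 7x7 Cartan matrix is
[[2, 0, 0, -1, -1, 0, 0], [0, 2, 0, 0, 0, -1, 0], [0, 0, 2, -1, 0, -1, 0], [-1, 0, -1, 2, 0, 0, -1], [-1, 0, 0, 0, 2, 0, 0], [0, -1, -1, 0, 0, 2, 0], [0, 0, 0, -1, 0, 0, 2]].
All simple roots have the same length, so the diagram is simply laced. The associated Dynkin diagram is a chain of 6 nodes with one extra node attached to the third node from one end (E_7), so the type is E_7.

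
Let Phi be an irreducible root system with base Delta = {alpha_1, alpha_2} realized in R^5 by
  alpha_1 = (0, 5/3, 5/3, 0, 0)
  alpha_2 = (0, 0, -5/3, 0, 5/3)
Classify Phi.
Compute the Cartan integers a_ij = 2(alpha_i, alpha_j)/(alpha_j, alpha_j); the resulting 2x2 Cartan matrix is
[[2, -1], [-1, 2]].
All simple roots have the same length, so the diagram is simply laced. The associated Dynkin diagram is a chain of 2 nodes with single edges (A_2), so the type is A_2 (the algebra sl(3)).

A_2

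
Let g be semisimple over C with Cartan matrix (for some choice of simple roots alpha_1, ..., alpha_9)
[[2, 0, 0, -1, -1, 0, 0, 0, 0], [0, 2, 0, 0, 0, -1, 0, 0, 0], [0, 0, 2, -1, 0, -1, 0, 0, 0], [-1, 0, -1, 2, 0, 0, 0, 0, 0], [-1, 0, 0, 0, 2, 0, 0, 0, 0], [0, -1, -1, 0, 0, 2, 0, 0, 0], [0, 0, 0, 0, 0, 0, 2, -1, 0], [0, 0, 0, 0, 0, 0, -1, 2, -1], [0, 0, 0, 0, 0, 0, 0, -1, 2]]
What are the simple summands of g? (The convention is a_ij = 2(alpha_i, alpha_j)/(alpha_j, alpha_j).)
The diagram associated to this matrix has two connected components: the simple roots {alpha_7, alpha_8, alpha_9} form a chain of 3 nodes with single edges (A_3), and {alpha_1, alpha_2, alpha_3, alpha_4, alpha_5, alpha_6} form a chain of 6 nodes with single edges (A_6). A semisimple Lie algebra decomposes uniquely as the direct sum of simple ideals, one per connected component of its Dynkin diagram, so g ≅ A_3 ⊕ A_6 (dimension 15 + 48 = 63).

A_3 ⊕ A_6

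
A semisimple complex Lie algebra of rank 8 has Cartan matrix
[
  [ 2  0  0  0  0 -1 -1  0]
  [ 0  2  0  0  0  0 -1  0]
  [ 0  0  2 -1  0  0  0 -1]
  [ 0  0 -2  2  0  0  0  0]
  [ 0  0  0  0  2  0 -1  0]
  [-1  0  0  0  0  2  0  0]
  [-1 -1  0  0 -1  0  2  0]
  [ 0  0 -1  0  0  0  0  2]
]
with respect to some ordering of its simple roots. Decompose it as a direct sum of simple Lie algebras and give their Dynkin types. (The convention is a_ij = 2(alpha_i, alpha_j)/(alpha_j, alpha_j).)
type C_3 + type D_5

The diagram associated to this matrix has two connected components: the simple roots {alpha_3, alpha_4, alpha_8} form a chain of 3 nodes with a double edge at one end; the terminal node there is the unique long simple root (C_3), and {alpha_1, alpha_2, alpha_5, alpha_6, alpha_7} form a chain of 3 nodes with a fork of two nodes at one end (D_5). A semisimple Lie algebra decomposes uniquely as the direct sum of simple ideals, one per connected component of its Dynkin diagram, so g ≅ C_3 ⊕ D_5 (dimension 21 + 45 = 66).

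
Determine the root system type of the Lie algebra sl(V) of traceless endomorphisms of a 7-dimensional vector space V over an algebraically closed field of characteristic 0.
This is sl(7), which has dimension 7^2 - 1 = 48 and rank 7 - 1 = 6 (a Cartan subalgebra is the diagonal traceless matrices). In the classification of classical Lie algebras, the special linear algebra sl(n+1) has type A_n; here n = 6, so the Dynkin diagram is a chain of 6 nodes with single edges (A_6). Hence the type is A_6.

A_6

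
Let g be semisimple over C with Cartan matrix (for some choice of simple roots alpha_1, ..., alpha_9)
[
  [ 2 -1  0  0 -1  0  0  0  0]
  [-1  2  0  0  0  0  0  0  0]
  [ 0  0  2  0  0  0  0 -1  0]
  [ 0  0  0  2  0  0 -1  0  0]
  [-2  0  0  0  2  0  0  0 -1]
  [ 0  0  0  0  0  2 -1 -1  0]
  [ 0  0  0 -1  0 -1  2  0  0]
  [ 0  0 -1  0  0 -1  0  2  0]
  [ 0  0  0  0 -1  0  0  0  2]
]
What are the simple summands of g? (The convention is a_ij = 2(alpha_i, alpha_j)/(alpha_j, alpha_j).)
The diagram associated to this matrix has two connected components: the simple roots {alpha_3, alpha_4, alpha_6, alpha_7, alpha_8} form a chain of 5 nodes with single edges (A_5), and {alpha_1, alpha_2, alpha_5, alpha_9} form a chain of 4 nodes with a double edge between the middle two (F_4). A semisimple Lie algebra decomposes uniquely as the direct sum of simple ideals, one per connected component of its Dynkin diagram, so g ≅ A_5 ⊕ F_4 (dimension 35 + 52 = 87).

A_5 (sl(6)) + F_4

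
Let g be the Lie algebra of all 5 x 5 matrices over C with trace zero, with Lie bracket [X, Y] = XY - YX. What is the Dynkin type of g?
This is sl(5), which has dimension 5^2 - 1 = 24 and rank 5 - 1 = 4 (a Cartan subalgebra is the diagonal traceless matrices). In the classification of classical Lie algebras, the special linear algebra sl(n+1) has type A_n; here n = 4, so the Dynkin diagram is a chain of 4 nodes with single edges (A_4). Hence the type is A_4.

A_4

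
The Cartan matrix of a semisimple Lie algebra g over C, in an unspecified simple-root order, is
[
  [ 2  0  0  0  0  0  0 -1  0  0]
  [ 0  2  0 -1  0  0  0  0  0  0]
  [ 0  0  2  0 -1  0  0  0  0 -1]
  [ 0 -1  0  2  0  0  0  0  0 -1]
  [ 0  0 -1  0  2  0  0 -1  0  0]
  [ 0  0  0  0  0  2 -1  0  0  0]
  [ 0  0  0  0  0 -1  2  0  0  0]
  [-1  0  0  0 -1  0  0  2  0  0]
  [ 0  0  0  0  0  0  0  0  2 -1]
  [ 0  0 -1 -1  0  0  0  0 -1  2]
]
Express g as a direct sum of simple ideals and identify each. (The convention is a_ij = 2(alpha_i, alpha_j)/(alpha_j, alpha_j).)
The diagram associated to this matrix has two connected components: the simple roots {alpha_6, alpha_7} form a chain of 2 nodes with single edges (A_2), and {alpha_1, alpha_2, alpha_3, alpha_4, alpha_5, alpha_8, alpha_9, alpha_10} form a chain of 7 nodes with one extra node attached to the third node from one end (E_8). A semisimple Lie algebra decomposes uniquely as the direct sum of simple ideals, one per connected component of its Dynkin diagram, so g ≅ A_2 ⊕ E_8 (dimension 8 + 248 = 256).

type A_2 + type E_8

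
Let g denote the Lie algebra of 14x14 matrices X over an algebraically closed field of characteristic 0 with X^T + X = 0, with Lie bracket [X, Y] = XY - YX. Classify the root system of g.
type D_7

This is so(14) with 14 even, which has dimension 14(14-1)/2 = 91 and rank 14/2 = 7. In the classification of classical Lie algebras, the orthogonal algebra so(2n) in an even number of variables has type D_n; here n = 7, so the Dynkin diagram is a chain of 5 nodes with a fork of two nodes at one end (D_7). Hence the type is D_7.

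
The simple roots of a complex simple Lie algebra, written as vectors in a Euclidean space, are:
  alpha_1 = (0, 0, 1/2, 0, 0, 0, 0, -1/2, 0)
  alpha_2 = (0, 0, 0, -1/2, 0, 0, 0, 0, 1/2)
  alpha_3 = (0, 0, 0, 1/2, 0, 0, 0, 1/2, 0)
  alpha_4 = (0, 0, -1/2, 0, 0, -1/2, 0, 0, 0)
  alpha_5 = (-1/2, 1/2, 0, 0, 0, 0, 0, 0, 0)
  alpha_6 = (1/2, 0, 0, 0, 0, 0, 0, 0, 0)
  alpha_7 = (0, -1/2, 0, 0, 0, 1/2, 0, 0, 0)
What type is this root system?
Compute the Cartan integers a_ij = 2(alpha_i, alpha_j)/(alpha_j, alpha_j); the resulting 7x7 Cartan matrix is
[[2, 0, -1, -1, 0, 0, 0], [0, 2, -1, 0, 0, 0, 0], [-1, -1, 2, 0, 0, 0, 0], [-1, 0, 0, 2, 0, 0, -1], [0, 0, 0, 0, 2, -2, -1], [0, 0, 0, 0, -1, 2, 0], [0, 0, 0, -1, -1, 0, 2]].
The roots have two lengths (squared-length ratio 2:1); the short ones are alpha_{6}. The associated Dynkin diagram is a chain of 7 nodes with a double edge at one end; the terminal node there is the unique short simple root (B_7), so the type is B_7 (the algebra so(15)).

B7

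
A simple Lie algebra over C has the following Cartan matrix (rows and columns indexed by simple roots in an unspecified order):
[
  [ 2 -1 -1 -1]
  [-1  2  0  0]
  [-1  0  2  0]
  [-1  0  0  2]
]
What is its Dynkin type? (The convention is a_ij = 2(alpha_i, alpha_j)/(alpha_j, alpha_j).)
The matrix has rank 4 with 2's on the diagonal. Reading the off-diagonal entries as Dynkin edges (a single edge where a_ij = a_ji = -1; a double or triple edge where a_ij * a_ji = 2 or 3), the diagram is a chain of 2 nodes with a fork of two nodes at one end (D_4). One simple-root ordering that puts it in standard form is (alpha_3, alpha_1, alpha_2, alpha_4). So the algebra is type D_4, i.e. so(8).

type D_4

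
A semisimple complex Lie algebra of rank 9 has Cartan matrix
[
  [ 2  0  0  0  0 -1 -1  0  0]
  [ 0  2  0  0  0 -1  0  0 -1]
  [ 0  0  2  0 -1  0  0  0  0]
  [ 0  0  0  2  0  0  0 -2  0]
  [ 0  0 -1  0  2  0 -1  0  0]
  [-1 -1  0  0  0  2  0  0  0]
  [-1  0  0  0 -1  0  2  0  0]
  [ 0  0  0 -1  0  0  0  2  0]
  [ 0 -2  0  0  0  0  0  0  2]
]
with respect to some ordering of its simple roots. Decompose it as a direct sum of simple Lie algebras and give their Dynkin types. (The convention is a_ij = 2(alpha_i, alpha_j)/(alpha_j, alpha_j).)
B_2 ⊕ C_7

The diagram associated to this matrix has two connected components: the simple roots {alpha_4, alpha_8} form a chain of 2 nodes with a double edge at one end; the terminal node there is the unique short simple root (B_2), and {alpha_1, alpha_2, alpha_3, alpha_5, alpha_6, alpha_7, alpha_9} form a chain of 7 nodes with a double edge at one end; the terminal node there is the unique long simple root (C_7). A semisimple Lie algebra decomposes uniquely as the direct sum of simple ideals, one per connected component of its Dynkin diagram, so g ≅ B_2 ⊕ C_7 (dimension 10 + 105 = 115).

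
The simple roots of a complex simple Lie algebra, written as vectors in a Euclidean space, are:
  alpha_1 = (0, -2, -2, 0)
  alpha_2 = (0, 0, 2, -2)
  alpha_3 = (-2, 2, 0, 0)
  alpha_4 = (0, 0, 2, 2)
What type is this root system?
Compute the Cartan integers a_ij = 2(alpha_i, alpha_j)/(alpha_j, alpha_j); the resulting 4x4 Cartan matrix is
[[2, -1, -1, -1], [-1, 2, 0, 0], [-1, 0, 2, 0], [-1, 0, 0, 2]].
All simple roots have the same length, so the diagram is simply laced. The associated Dynkin diagram is a chain of 2 nodes with a fork of two nodes at one end (D_4), so the type is D_4 (the algebra so(8)).

D4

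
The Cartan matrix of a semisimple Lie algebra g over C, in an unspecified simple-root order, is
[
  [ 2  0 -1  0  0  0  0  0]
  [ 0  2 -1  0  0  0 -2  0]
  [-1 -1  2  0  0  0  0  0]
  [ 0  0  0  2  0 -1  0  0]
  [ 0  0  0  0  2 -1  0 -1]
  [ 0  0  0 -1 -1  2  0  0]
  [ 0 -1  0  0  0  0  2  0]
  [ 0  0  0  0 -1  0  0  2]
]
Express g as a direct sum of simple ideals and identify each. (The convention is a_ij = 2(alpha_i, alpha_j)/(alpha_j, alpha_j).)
A_4 + B_4

The diagram associated to this matrix has two connected components: the simple roots {alpha_4, alpha_5, alpha_6, alpha_8} form a chain of 4 nodes with single edges (A_4), and {alpha_1, alpha_2, alpha_3, alpha_7} form a chain of 4 nodes with a double edge at one end; the terminal node there is the unique short simple root (B_4). A semisimple Lie algebra decomposes uniquely as the direct sum of simple ideals, one per connected component of its Dynkin diagram, so g ≅ A_4 ⊕ B_4 (dimension 24 + 36 = 60).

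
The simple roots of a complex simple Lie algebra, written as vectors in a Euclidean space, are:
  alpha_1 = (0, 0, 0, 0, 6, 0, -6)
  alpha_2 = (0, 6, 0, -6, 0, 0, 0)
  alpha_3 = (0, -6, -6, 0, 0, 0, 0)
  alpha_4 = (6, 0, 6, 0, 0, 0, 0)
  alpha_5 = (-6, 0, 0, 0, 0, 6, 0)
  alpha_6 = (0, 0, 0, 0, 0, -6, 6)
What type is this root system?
type A_6

Compute the Cartan integers a_ij = 2(alpha_i, alpha_j)/(alpha_j, alpha_j); the resulting 6x6 Cartan matrix is
[[2, 0, 0, 0, 0, -1], [0, 2, -1, 0, 0, 0], [0, -1, 2, -1, 0, 0], [0, 0, -1, 2, -1, 0], [0, 0, 0, -1, 2, -1], [-1, 0, 0, 0, -1, 2]].
All simple roots have the same length, so the diagram is simply laced. The associated Dynkin diagram is a chain of 6 nodes with single edges (A_6), so the type is A_6 (the algebra sl(7)).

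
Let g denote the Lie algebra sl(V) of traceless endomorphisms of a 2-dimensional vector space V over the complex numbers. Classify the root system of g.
A_1 (sl(2))

This is sl(2), which has dimension 2^2 - 1 = 3 and rank 2 - 1 = 1 (a Cartan subalgebra is the diagonal traceless matrices). In the classification of classical Lie algebras, the special linear algebra sl(n+1) has type A_n; here n = 1, so the Dynkin diagram is a chain of 1 nodes with single edges (A_1). Hence the type is A_1.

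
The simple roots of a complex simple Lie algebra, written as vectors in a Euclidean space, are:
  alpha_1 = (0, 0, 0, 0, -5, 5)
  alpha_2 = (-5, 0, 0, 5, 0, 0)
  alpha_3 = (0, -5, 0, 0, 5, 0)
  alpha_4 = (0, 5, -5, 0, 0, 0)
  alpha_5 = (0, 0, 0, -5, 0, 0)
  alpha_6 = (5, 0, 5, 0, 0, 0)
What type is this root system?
type B_6

Compute the Cartan integers a_ij = 2(alpha_i, alpha_j)/(alpha_j, alpha_j); the resulting 6x6 Cartan matrix is
[[2, 0, -1, 0, 0, 0], [0, 2, 0, 0, -2, -1], [-1, 0, 2, -1, 0, 0], [0, 0, -1, 2, 0, -1], [0, -1, 0, 0, 2, 0], [0, -1, 0, -1, 0, 2]].
The roots have two lengths (squared-length ratio 2:1); the short ones are alpha_{5}. The associated Dynkin diagram is a chain of 6 nodes with a double edge at one end; the terminal node there is the unique short simple root (B_6), so the type is B_6 (the algebra so(13)).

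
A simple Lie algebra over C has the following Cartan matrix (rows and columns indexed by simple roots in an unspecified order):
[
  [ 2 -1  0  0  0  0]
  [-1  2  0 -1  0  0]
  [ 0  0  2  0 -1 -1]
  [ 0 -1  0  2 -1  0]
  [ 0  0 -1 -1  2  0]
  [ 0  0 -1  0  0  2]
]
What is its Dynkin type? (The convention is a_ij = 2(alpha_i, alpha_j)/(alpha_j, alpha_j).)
type A_6

The matrix has rank 6 with 2's on the diagonal. Reading the off-diagonal entries as Dynkin edges (a single edge where a_ij = a_ji = -1; a double or triple edge where a_ij * a_ji = 2 or 3), the diagram is a chain of 6 nodes with single edges (A_6). One simple-root ordering that puts it in standard form is (alpha_6, alpha_3, alpha_5, alpha_4, alpha_2, alpha_1). So the algebra is type A_6, i.e. sl(7).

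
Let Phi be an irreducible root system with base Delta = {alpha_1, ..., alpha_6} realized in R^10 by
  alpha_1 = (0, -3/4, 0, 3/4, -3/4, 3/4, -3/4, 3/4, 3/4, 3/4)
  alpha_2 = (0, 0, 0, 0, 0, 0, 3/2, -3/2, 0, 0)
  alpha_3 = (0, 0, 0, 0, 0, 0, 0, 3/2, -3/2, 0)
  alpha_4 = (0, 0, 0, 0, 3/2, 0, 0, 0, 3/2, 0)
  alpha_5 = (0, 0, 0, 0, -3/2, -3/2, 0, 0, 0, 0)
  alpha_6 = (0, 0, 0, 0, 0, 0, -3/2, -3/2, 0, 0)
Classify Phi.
E6

Compute the Cartan integers a_ij = 2(alpha_i, alpha_j)/(alpha_j, alpha_j); the resulting 6x6 Cartan matrix is
[[2, -1, 0, 0, 0, 0], [-1, 2, -1, 0, 0, 0], [0, -1, 2, -1, 0, -1], [0, 0, -1, 2, -1, 0], [0, 0, 0, -1, 2, 0], [0, 0, -1, 0, 0, 2]].
All simple roots have the same length, so the diagram is simply laced. The associated Dynkin diagram is a chain of 5 nodes with one extra node attached to the third node from one end (E_6), so the type is E_6.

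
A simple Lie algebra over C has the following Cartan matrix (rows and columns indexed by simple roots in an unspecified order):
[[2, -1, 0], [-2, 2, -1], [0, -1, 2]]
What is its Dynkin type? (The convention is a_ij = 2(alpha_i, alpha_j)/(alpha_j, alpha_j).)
The matrix has rank 3 with 2's on the diagonal. Reading the off-diagonal entries as Dynkin edges (a single edge where a_ij = a_ji = -1; a double or triple edge where a_ij * a_ji = 2 or 3), the diagram is a chain of 3 nodes with a double edge at one end; the terminal node there is the unique short simple root (B_3). One simple-root ordering that puts it in standard form is (alpha_3, alpha_2, alpha_1). So the algebra is type B_3, i.e. so(7).

B_3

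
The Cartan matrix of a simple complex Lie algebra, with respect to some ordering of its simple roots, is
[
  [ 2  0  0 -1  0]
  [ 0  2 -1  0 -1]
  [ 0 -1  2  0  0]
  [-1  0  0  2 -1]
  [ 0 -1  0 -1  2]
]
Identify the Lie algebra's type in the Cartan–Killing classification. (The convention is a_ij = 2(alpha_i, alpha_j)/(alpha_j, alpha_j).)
A5

The matrix has rank 5 with 2's on the diagonal. Reading the off-diagonal entries as Dynkin edges (a single edge where a_ij = a_ji = -1; a double or triple edge where a_ij * a_ji = 2 or 3), the diagram is a chain of 5 nodes with single edges (A_5). One simple-root ordering that puts it in standard form is (alpha_1, alpha_4, alpha_5, alpha_2, alpha_3). So the algebra is type A_5, i.e. sl(6).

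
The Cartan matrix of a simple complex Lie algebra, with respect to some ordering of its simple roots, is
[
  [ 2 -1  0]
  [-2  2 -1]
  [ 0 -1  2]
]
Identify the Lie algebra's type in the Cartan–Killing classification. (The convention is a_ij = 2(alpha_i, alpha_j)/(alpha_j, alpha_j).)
The matrix has rank 3 with 2's on the diagonal. Reading the off-diagonal entries as Dynkin edges (a single edge where a_ij = a_ji = -1; a double or triple edge where a_ij * a_ji = 2 or 3), the diagram is a chain of 3 nodes with a double edge at one end; the terminal node there is the unique short simple root (B_3). One simple-root ordering that puts it in standard form is (alpha_3, alpha_2, alpha_1). So the algebra is type B_3, i.e. so(7).

B_3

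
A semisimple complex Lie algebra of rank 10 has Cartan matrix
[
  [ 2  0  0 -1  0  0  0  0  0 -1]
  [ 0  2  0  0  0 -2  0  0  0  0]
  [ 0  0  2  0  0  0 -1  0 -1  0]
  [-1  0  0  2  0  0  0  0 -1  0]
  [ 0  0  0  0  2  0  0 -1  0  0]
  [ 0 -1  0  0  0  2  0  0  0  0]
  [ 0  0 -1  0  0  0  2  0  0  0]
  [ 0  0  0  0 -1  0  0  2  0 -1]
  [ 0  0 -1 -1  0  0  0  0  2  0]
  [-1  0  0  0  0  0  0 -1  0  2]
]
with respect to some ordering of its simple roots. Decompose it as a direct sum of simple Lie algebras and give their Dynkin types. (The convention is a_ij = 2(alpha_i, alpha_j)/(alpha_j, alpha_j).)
The diagram associated to this matrix has two connected components: the simple roots {alpha_1, alpha_3, alpha_4, alpha_5, alpha_7, alpha_8, alpha_9, alpha_10} form a chain of 8 nodes with single edges (A_8), and {alpha_2, alpha_6} form a chain of 2 nodes with a double edge at one end; the terminal node there is the unique short simple root (B_2). A semisimple Lie algebra decomposes uniquely as the direct sum of simple ideals, one per connected component of its Dynkin diagram, so g ≅ A_8 ⊕ B_2 (dimension 80 + 10 = 90).

A_8 (sl(9)) ⊕ B_2 (so(5))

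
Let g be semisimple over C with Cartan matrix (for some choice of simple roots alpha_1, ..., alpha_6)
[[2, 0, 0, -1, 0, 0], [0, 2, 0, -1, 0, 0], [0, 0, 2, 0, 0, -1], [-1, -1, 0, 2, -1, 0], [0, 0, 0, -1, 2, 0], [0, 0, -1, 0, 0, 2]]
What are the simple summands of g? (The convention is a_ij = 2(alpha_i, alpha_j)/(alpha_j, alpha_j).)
A_2 (sl(3)) + D_4 (so(8))

The diagram associated to this matrix has two connected components: the simple roots {alpha_3, alpha_6} form a chain of 2 nodes with single edges (A_2), and {alpha_1, alpha_2, alpha_4, alpha_5} form a chain of 2 nodes with a fork of two nodes at one end (D_4). A semisimple Lie algebra decomposes uniquely as the direct sum of simple ideals, one per connected component of its Dynkin diagram, so g ≅ A_2 ⊕ D_4 (dimension 8 + 28 = 36).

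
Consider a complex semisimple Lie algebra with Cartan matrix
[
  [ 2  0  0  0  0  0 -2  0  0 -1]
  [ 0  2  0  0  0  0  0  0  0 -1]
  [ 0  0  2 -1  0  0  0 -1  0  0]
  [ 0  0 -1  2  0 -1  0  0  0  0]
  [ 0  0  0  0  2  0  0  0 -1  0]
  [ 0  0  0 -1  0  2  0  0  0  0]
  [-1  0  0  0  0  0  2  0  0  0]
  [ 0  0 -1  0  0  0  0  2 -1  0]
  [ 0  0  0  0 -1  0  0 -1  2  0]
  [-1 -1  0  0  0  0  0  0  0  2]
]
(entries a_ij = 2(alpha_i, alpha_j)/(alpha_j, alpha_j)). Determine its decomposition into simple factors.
type A_6 ⊕ type B_4

The diagram associated to this matrix has two connected components: the simple roots {alpha_3, alpha_4, alpha_5, alpha_6, alpha_8, alpha_9} form a chain of 6 nodes with single edges (A_6), and {alpha_1, alpha_2, alpha_7, alpha_10} form a chain of 4 nodes with a double edge at one end; the terminal node there is the unique short simple root (B_4). A semisimple Lie algebra decomposes uniquely as the direct sum of simple ideals, one per connected component of its Dynkin diagram, so g ≅ A_6 ⊕ B_4 (dimension 48 + 36 = 84).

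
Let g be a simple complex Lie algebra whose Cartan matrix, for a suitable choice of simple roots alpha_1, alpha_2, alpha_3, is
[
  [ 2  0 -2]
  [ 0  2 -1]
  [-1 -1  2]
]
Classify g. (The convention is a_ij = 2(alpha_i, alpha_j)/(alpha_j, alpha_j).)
C_3 (sp(6))

The matrix has rank 3 with 2's on the diagonal. Reading the off-diagonal entries as Dynkin edges (a single edge where a_ij = a_ji = -1; a double or triple edge where a_ij * a_ji = 2 or 3), the diagram is a chain of 3 nodes with a double edge at one end; the terminal node there is the unique long simple root (C_3). One simple-root ordering that puts it in standard form is (alpha_2, alpha_3, alpha_1). So the algebra is type C_3, i.e. sp(6).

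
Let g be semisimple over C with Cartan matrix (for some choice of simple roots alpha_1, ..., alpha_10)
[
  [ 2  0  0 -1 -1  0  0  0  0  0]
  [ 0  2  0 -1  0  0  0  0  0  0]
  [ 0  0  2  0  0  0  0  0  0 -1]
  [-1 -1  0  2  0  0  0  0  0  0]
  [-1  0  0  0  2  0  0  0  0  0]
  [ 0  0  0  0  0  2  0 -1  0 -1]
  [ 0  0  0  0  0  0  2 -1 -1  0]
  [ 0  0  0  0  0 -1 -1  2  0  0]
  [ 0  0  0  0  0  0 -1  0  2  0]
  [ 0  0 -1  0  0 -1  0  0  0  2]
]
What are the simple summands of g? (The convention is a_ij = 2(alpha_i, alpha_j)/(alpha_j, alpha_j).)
The diagram associated to this matrix has two connected components: the simple roots {alpha_1, alpha_2, alpha_4, alpha_5} form a chain of 4 nodes with single edges (A_4), and {alpha_3, alpha_6, alpha_7, alpha_8, alpha_9, alpha_10} form a chain of 6 nodes with single edges (A_6). A semisimple Lie algebra decomposes uniquely as the direct sum of simple ideals, one per connected component of its Dynkin diagram, so g ≅ A_4 ⊕ A_6 (dimension 24 + 48 = 72).

A_4 ⊕ A_6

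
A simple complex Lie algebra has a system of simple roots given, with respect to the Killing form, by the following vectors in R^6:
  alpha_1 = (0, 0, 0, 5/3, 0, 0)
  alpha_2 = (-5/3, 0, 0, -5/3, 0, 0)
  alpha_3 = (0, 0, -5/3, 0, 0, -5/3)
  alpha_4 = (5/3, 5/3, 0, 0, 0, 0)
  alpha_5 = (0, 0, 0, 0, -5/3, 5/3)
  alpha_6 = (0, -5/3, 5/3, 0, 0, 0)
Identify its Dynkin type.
Compute the Cartan integers a_ij = 2(alpha_i, alpha_j)/(alpha_j, alpha_j); the resulting 6x6 Cartan matrix is
[[2, -1, 0, 0, 0, 0], [-2, 2, 0, -1, 0, 0], [0, 0, 2, 0, -1, -1], [0, -1, 0, 2, 0, -1], [0, 0, -1, 0, 2, 0], [0, 0, -1, -1, 0, 2]].
The roots have two lengths (squared-length ratio 2:1); the short ones are alpha_{1}. The associated Dynkin diagram is a chain of 6 nodes with a double edge at one end; the terminal node there is the unique short simple root (B_6), so the type is B_6 (the algebra so(13)).

B6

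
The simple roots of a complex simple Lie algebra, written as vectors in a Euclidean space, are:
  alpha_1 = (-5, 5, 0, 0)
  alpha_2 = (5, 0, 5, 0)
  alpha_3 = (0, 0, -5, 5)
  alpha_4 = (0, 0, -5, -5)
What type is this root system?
type D_4

Compute the Cartan integers a_ij = 2(alpha_i, alpha_j)/(alpha_j, alpha_j); the resulting 4x4 Cartan matrix is
[[2, -1, 0, 0], [-1, 2, -1, -1], [0, -1, 2, 0], [0, -1, 0, 2]].
All simple roots have the same length, so the diagram is simply laced. The associated Dynkin diagram is a chain of 2 nodes with a fork of two nodes at one end (D_4), so the type is D_4 (the algebra so(8)).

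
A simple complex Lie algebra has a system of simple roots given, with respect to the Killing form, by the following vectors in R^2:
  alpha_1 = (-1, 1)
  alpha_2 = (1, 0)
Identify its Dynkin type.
B2

Compute the Cartan integers a_ij = 2(alpha_i, alpha_j)/(alpha_j, alpha_j); the resulting 2x2 Cartan matrix is
[[2, -2], [-1, 2]].
The roots have two lengths (squared-length ratio 2:1); the short ones are alpha_{2}. The associated Dynkin diagram is a chain of 2 nodes with a double edge at one end; the terminal node there is the unique short simple root (B_2), so the type is B_2 (the algebra so(5)).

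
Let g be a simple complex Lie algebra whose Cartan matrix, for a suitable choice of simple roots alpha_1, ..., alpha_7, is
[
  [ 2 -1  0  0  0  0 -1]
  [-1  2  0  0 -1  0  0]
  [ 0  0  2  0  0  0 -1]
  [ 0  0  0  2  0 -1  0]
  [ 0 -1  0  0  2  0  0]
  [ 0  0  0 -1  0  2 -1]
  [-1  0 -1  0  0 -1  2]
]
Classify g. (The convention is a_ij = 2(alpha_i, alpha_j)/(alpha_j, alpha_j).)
E_7

The matrix has rank 7 with 2's on the diagonal. Reading the off-diagonal entries as Dynkin edges (a single edge where a_ij = a_ji = -1; a double or triple edge where a_ij * a_ji = 2 or 3), the diagram is a chain of 6 nodes with one extra node attached to the third node from one end (E_7). One simple-root ordering that puts it in standard form is (alpha_4, alpha_3, alpha_6, alpha_7, alpha_1, alpha_2, alpha_5). So the algebra is type E_7.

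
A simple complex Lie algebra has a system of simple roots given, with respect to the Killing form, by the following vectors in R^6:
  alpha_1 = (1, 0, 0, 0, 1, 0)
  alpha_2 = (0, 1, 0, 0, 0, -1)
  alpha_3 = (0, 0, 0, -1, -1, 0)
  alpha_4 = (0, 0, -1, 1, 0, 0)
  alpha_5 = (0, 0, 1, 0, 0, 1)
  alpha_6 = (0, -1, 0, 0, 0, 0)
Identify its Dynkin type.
Compute the Cartan integers a_ij = 2(alpha_i, alpha_j)/(alpha_j, alpha_j); the resulting 6x6 Cartan matrix is
[[2, 0, -1, 0, 0, 0], [0, 2, 0, 0, -1, -2], [-1, 0, 2, -1, 0, 0], [0, 0, -1, 2, -1, 0], [0, -1, 0, -1, 2, 0], [0, -1, 0, 0, 0, 2]].
The roots have two lengths (squared-length ratio 2:1); the short ones are alpha_{6}. The associated Dynkin diagram is a chain of 6 nodes with a double edge at one end; the terminal node there is the unique short simple root (B_6), so the type is B_6 (the algebra so(13)).

B_6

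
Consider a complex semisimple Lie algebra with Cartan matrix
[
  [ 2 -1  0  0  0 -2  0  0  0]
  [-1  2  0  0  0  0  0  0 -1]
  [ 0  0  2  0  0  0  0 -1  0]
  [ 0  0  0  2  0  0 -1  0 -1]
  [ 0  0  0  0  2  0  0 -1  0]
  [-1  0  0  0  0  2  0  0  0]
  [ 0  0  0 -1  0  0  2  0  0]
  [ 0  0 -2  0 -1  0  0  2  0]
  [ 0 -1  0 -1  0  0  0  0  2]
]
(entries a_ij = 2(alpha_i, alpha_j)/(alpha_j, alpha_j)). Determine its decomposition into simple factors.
The diagram associated to this matrix has two connected components: the simple roots {alpha_3, alpha_5, alpha_8} form a chain of 3 nodes with a double edge at one end; the terminal node there is the unique short simple root (B_3), and {alpha_1, alpha_2, alpha_4, alpha_6, alpha_7, alpha_9} form a chain of 6 nodes with a double edge at one end; the terminal node there is the unique short simple root (B_6). A semisimple Lie algebra decomposes uniquely as the direct sum of simple ideals, one per connected component of its Dynkin diagram, so g ≅ B_3 ⊕ B_6 (dimension 21 + 78 = 99).

B3 + B6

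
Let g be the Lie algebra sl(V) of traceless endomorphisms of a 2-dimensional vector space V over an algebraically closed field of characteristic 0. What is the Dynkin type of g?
This is sl(2), which has dimension 2^2 - 1 = 3 and rank 2 - 1 = 1 (a Cartan subalgebra is the diagonal traceless matrices). In the classification of classical Lie algebras, the special linear algebra sl(n+1) has type A_n; here n = 1, so the Dynkin diagram is a chain of 1 nodes with single edges (A_1). Hence the type is A_1.

A1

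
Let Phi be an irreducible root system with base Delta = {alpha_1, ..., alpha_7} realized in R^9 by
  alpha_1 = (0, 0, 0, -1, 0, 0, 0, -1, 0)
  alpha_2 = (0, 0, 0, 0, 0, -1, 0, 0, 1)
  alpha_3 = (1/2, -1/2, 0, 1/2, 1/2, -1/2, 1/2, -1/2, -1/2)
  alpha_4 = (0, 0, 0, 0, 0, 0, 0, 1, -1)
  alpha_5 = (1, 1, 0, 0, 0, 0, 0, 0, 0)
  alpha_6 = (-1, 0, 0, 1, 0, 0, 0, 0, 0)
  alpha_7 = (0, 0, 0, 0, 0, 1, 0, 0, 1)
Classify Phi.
Compute the Cartan integers a_ij = 2(alpha_i, alpha_j)/(alpha_j, alpha_j); the resulting 7x7 Cartan matrix is
[[2, 0, 0, -1, 0, -1, 0], [0, 2, 0, -1, 0, 0, 0], [0, 0, 2, 0, 0, 0, -1], [-1, -1, 0, 2, 0, 0, -1], [0, 0, 0, 0, 2, -1, 0], [-1, 0, 0, 0, -1, 2, 0], [0, 0, -1, -1, 0, 0, 2]].
All simple roots have the same length, so the diagram is simply laced. The associated Dynkin diagram is a chain of 6 nodes with one extra node attached to the third node from one end (E_7), so the type is E_7.

E_7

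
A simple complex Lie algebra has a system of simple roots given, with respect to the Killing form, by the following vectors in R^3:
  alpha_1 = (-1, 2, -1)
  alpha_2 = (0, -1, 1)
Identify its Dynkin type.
G_2

Compute the Cartan integers a_ij = 2(alpha_i, alpha_j)/(alpha_j, alpha_j); the resulting 2x2 Cartan matrix is
[[2, -3], [-1, 2]].
The roots have two lengths (squared-length ratio 3:1); the short ones are alpha_{2}. The associated Dynkin diagram is two nodes joined by a triple edge (G_2), so the type is G_2.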